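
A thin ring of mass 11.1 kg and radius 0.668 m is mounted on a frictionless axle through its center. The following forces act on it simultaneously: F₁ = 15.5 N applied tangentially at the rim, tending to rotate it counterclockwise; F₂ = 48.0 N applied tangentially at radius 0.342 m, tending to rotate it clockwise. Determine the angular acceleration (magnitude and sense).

I = MR² = (11.1)(0.668)² = 4.953 kg·m².
Taking counterclockwise as positive: τ₁ = +(15.5)(0.668) = +10.35 N·m; τ₂ = −(48.0)(0.342) = −16.42 N·m.
Net torque τ = -6.062 N·m.
α = τ/I = -6.062/4.953 = -1.224 rad/s².

α ≈ 1.22 rad/s², clockwise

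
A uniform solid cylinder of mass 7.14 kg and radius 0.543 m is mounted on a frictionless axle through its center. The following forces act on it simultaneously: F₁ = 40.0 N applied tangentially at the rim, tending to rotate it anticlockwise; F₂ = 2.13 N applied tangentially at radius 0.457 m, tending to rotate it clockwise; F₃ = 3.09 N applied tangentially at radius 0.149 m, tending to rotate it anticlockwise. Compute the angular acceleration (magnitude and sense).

I = ½MR² = (1/2)(7.14)(0.543)² = 1.053 kg·m².
Taking anticlockwise as positive: τ₁ = +(40.0)(0.543) = +21.72 N·m; τ₂ = −(2.13)(0.457) = −0.9734 N·m; τ₃ = +(3.09)(0.149) = +0.4604 N·m.
Net torque τ = 21.21 N·m.
α = τ/I = 21.21/1.053 = 20.15 rad/s².

α ≈ 20.1 rad/s², anticlockwise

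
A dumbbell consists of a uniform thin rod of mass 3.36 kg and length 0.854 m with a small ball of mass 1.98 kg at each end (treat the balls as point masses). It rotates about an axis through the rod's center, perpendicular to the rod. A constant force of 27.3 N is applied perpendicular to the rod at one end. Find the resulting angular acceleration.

α ≈ 12.6 rad/s²

I_rod = (1/12)ML² = (1/12)(3.36)(0.854)² = 0.2042 kg·m².
I_balls = 2·m·(L/2)² = 2(1.98)(0.4270)² = 0.7220 kg·m².
Total I = 0.9262 kg·m².
τ = F·(L/2) = (27.3)(0.427) = 11.66 N·m.
α = τ/I = 11.66/0.9262 = 12.59 rad/s².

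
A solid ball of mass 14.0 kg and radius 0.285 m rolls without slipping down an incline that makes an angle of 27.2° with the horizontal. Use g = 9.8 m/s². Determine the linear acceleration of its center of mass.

a ≈ 3.20 m/s²

Translation along the incline: Mg sinθ − f = Ma.
Rotation about the center: fR = Iα with I = (2/5)MR². No-slip gives a = αR, so f = (I/R²)a = (2/5)M a.
Substituting: Mg sinθ = (1 + 0.4000)Ma, so a = g sinθ/(1 + 0.4000) = (9.8) sin 27.2° / 1.400 = 3.200 m/s².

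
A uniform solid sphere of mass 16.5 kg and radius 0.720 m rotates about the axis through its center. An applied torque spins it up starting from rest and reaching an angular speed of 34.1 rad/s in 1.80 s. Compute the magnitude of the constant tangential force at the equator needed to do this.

I = (2/5)MR² = (2/5)(16.5)(0.720)² = 3.421 kg·m².
α = Δω/Δt = (34.1 − 0)/1.80 = 18.94 rad/s².
The required torque is τ = Iα = (3.421)(18.94) = 64.82 N·m.
A tangential force at the equator gives τ = FR, so F = τ/R = 64.82/0.720 = 90.02 N.

F ≈ 90.0 N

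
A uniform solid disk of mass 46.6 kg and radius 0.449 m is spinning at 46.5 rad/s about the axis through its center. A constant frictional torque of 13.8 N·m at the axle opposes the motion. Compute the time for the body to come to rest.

I = ½MR² = (1/2)(46.6)(0.449)² = 4.697 kg·m².
The net torque has magnitude 13.8 N·m, opposing ω.
|α| = τ/I = 13.80/4.697 = 2.938 rad/s² (deceleration).
0 = ω₀ − |α|t ⇒ t = ω₀/|α| = 46.5/2.938 = 15.83 s.

t ≈ 15.8 s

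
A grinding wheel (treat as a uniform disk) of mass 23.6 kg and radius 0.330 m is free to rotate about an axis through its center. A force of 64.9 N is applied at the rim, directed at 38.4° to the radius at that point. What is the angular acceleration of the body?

I = ½MR² = (1/2)(23.6)(0.330)² = 1.285 kg·m².
Only the tangential component produces torque: τ = F R sinθ = (64.9)(0.330) sin 38.4° = 13.30 N·m.
Newton's second law for rotation, τ = Iα, gives α = τ/I = 13.30/1.285 = 10.35 rad/s².

α ≈ 10.4 rad/s²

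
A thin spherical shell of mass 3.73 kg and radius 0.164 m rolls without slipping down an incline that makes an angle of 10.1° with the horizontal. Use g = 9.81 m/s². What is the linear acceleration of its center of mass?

Translation along the incline: Mg sinθ − f = Ma.
Rotation about the center: fR = Iα with I = (2/3)MR². No-slip gives a = αR, so f = (I/R²)a = (2/3)M a.
Substituting: Mg sinθ = (1 + 0.6667)Ma, so a = g sinθ/(1 + 0.6667) = (9.81) sin 10.1° / 1.667 = 1.032 m/s².

a ≈ 1.03 m/s²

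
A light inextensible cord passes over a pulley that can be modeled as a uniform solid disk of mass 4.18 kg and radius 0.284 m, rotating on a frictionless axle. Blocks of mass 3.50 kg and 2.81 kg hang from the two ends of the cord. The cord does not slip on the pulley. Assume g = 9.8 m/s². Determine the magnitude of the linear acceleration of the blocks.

I = ½MR² = (1/2)(4.18)(0.284)² = 0.1686 kg·m².
Heavier block: m₁g − T₁ = m₁a. Lighter block: T₂ − m₂g = m₂a.
Pulley: (T₁ − T₂)R = Iα = I(a/R), so T₁ − T₂ = (I/R²)a = (1/2)M_p a = 2.090·a.
Adding the three: (m₁ − m₂)g = (m₁ + m₂ + 2.090)a, so a = (3.50 − 2.81)(9.8)/(3.50 + 2.81 + 2.090) = 0.8050 m/s².

a ≈ 0.805 m/s²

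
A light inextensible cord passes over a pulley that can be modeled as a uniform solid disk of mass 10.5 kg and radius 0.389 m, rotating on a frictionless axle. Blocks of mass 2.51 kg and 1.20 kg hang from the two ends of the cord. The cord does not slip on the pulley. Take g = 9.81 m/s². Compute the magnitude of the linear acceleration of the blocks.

a ≈ 1.43 m/s²

I = ½MR² = (1/2)(10.5)(0.389)² = 0.7944 kg·m².
Heavier block: m₁g − T₁ = m₁a. Lighter block: T₂ − m₂g = m₂a.
Pulley: (T₁ − T₂)R = Iα = I(a/R), so T₁ − T₂ = (I/R²)a = (1/2)M_p a = 5.250·a.
Adding the three: (m₁ − m₂)g = (m₁ + m₂ + 5.250)a, so a = (2.51 − 1.20)(9.81)/(2.51 + 1.20 + 5.250) = 1.434 m/s².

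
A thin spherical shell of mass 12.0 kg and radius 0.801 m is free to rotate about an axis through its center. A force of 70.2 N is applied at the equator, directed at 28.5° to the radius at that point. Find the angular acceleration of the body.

α ≈ 5.23 rad/s²

I = (2/3)MR² = (2/3)(12.0)(0.801)² = 5.133 kg·m².
Only the tangential component produces torque: τ = F R sinθ = (70.2)(0.801) sin 28.5° = 26.83 N·m.
Newton's second law for rotation, τ = Iα, gives α = τ/I = 26.83/5.133 = 5.227 rad/s².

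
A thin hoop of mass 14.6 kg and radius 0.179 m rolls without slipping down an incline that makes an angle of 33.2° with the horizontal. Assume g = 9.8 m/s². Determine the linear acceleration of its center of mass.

Translation along the incline: Mg sinθ − f = Ma.
Rotation about the center: fR = Iα with I = MR². No-slip gives a = αR, so f = (I/R²)a = M a.
Substituting: Mg sinθ = (1 + 1.000)Ma, so a = g sinθ/(1 + 1.000) = (9.8) sin 33.2° / 2.000 = 2.683 m/s².

a ≈ 2.68 m/s²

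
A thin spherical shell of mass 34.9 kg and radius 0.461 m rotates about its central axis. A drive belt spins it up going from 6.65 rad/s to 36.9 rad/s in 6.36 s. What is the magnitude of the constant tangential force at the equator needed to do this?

F ≈ 51.0 N

I = (2/3)MR² = (2/3)(34.9)(0.461)² = 4.945 kg·m².
α = Δω/Δt = (36.9 − 6.65)/6.36 = 4.756 rad/s².
The required torque is τ = Iα = (4.945)(4.756) = 23.52 N·m.
A tangential force at the equator gives τ = FR, so F = τ/R = 23.52/0.461 = 51.02 N.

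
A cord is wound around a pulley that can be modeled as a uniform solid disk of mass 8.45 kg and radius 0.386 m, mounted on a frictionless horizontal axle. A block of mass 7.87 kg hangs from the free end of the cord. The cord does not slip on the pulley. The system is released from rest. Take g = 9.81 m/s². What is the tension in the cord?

T ≈ 27.0 N

I = ½MR² = (1/2)(8.45)(0.386)² = 0.6295 kg·m².
Block: mg − T = ma. Pulley: TR = Iα. No-slip: a = αR, so T = (I/R²)a = 4.225·a.
Then mg = (m + 4.225)a, so a = (7.87)(9.81)/(7.87 + 4.225) = 6.383 m/s².
T = 4.225·a = 26.97 N.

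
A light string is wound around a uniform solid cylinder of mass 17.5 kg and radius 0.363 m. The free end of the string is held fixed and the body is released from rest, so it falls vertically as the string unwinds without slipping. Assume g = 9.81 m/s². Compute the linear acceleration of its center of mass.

Translation: Mg − T = Ma. Rotation about the center: TR = Iα with I = ½MR².
With a = αR: T = (I/R²)a = (1/2)M a, so Mg = (1 + 0.5000)Ma.
a = g/(1 + 0.5000) = 9.81/1.500 = 6.540 m/s².

a ≈ 6.54 m/s²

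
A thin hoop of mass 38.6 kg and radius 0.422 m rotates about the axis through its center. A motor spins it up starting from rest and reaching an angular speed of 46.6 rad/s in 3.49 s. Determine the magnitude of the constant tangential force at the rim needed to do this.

I = MR² = (38.6)(0.422)² = 6.874 kg·m².
α = Δω/Δt = (46.6 − 0)/3.49 = 13.35 rad/s².
The required torque is τ = Iα = (6.874)(13.35) = 91.79 N·m.
A tangential force at the rim gives τ = FR, so F = τ/R = 91.79/0.422 = 217.5 N.

F ≈ 218 N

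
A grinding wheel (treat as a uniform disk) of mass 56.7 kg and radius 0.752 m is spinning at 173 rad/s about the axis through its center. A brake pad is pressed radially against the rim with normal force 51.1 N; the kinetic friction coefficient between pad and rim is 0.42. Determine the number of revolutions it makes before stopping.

I = ½MR² = (1/2)(56.7)(0.752)² = 16.03 kg·m².
Friction force f = μN = (0.42)(51.1) = 21.46 N at the rim; torque magnitude τ = fR = 16.14 N·m, opposing ω.
|α| = τ/I = 16.14/16.03 = 1.007 rad/s² (deceleration).
ω² = ω₀² − 2|α|θ with ω = 0 ⇒ θ = ω₀²/(2|α|) = 14860 rad = 2366 rev.

≈ 2370 revolutions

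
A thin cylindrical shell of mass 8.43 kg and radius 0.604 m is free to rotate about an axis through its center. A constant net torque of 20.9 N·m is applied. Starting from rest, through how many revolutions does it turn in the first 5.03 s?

≈ 13.7 revolutions

I = MR² = (8.43)(0.604)² = 3.075 kg·m².
α = τ/I = 20.9/3.075 = 6.796 rad/s².
θ = ½αt² = ½(6.796)(5.03)² = 85.97 rad.
Revolutions = θ/(2π) = 13.68.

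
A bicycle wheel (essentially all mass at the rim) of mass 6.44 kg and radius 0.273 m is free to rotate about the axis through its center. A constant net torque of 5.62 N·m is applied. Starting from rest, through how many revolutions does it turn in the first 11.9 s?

I = MR² = (6.44)(0.273)² = 0.4800 kg·m².
α = τ/I = 5.62/0.4800 = 11.71 rad/s².
θ = ½αt² = ½(11.71)(11.9)² = 829.1 rad.
Revolutions = θ/(2π) = 131.9.

≈ 132 revolutions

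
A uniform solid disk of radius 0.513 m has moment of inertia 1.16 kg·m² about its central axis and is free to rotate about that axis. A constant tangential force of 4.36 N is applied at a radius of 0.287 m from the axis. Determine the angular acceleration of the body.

τ = F·r = (4.36)(0.287) = 1.251 N·m.
Newton's second law for rotation, τ = Iα, gives α = τ/I = 1.251/1.160 = 1.079 rad/s².

α ≈ 1.08 rad/s²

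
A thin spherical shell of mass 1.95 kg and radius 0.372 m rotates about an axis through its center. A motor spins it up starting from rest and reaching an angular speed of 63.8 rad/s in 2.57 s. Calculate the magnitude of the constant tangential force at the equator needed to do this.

I = (2/3)MR² = (2/3)(1.95)(0.372)² = 0.1799 kg·m².
α = Δω/Δt = (63.8 − 0)/2.57 = 24.82 rad/s².
The required torque is τ = Iα = (0.1799)(24.82) = 4.466 N·m.
A tangential force at the equator gives τ = FR, so F = τ/R = 4.466/0.372 = 12.01 N.

F ≈ 12.0 N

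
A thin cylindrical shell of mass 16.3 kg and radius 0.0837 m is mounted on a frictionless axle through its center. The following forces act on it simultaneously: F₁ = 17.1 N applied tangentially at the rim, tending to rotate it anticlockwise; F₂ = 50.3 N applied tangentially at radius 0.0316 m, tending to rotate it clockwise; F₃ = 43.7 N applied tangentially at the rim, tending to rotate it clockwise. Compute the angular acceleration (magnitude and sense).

I = MR² = (16.3)(0.0837)² = 0.1142 kg·m².
Taking anticlockwise as positive: τ₁ = +(17.1)(0.0837) = +1.431 N·m; τ₂ = −(50.3)(0.0316) = −1.589 N·m; τ₃ = −(43.7)(0.0837) = −3.658 N·m.
Net torque τ = -3.816 N·m.
α = τ/I = -3.816/0.1142 = -33.42 rad/s².

α ≈ 33.4 rad/s², clockwise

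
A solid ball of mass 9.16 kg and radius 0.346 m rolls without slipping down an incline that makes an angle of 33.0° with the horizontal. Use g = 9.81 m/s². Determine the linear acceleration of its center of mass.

a ≈ 3.82 m/s²

Translation along the incline: Mg sinθ − f = Ma.
Rotation about the center: fR = Iα with I = (2/5)MR². No-slip gives a = αR, so f = (I/R²)a = (2/5)M a.
Substituting: Mg sinθ = (1 + 0.4000)Ma, so a = g sinθ/(1 + 0.4000) = (9.81) sin 33.0° / 1.400 = 3.816 m/s².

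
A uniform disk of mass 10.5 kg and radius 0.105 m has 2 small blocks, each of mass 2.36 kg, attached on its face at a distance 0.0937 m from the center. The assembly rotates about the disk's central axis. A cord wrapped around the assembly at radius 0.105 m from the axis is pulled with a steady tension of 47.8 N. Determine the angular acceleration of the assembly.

I_disk = ½MR² = ½(10.5)(0.105)² = 0.05788 kg·m².
I_blocks = 2·m·r² = 2(2.36)(0.0937)² = 0.04144 kg·m².
Total I = 0.09932 kg·m².
τ = F r = (47.8)(0.105) = 5.019 N·m.
α = τ/I = 5.019/0.09932 = 50.53 rad/s².

α ≈ 50.5 rad/s²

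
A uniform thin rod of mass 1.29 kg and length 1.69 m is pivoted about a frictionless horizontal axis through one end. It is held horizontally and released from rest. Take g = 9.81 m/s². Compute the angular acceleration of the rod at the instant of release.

About the pivot, I = (1/3)ML² = (1/3)(1.29)(1.69)² = 1.228 kg·m².
The weight acts at the center, a distance L/2 = 0.8450 m from the pivot; τ = Mg(L/2) = 10.69 N·m.
α = τ/I = 10.69/1.228 = 8.707 rad/s².

α ≈ 8.71 rad/s²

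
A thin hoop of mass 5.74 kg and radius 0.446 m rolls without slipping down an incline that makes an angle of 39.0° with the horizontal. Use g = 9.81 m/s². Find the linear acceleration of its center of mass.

Translation along the incline: Mg sinθ − f = Ma.
Rotation about the center: fR = Iα with I = MR². No-slip gives a = αR, so f = (I/R²)a = M a.
Substituting: Mg sinθ = (1 + 1.000)Ma, so a = g sinθ/(1 + 1.000) = (9.81) sin 39.0° / 2.000 = 3.087 m/s².

a ≈ 3.09 m/s²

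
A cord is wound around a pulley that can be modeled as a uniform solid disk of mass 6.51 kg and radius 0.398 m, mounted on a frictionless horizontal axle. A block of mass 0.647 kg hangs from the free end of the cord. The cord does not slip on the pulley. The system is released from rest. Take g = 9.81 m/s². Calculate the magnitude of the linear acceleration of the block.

I = ½MR² = (1/2)(6.51)(0.398)² = 0.5156 kg·m².
Block: mg − T = ma. Pulley: TR = Iα. No-slip: a = αR, so T = (I/R²)a = 3.255·a.
Then mg = (m + 3.255)a, so a = (0.647)(9.81)/(0.647 + 3.255) = 1.627 m/s².

a ≈ 1.63 m/s²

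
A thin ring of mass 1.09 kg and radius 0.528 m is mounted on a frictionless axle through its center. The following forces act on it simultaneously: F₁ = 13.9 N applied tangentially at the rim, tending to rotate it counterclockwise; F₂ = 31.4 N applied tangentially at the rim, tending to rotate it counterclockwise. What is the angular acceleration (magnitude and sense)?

I = MR² = (1.09)(0.528)² = 0.3039 kg·m².
Taking counterclockwise as positive: τ₁ = +(13.9)(0.528) = +7.339 N·m; τ₂ = +(31.4)(0.528) = +16.58 N·m.
Net torque τ = 23.92 N·m.
α = τ/I = 23.92/0.3039 = 78.71 rad/s².

α ≈ 78.7 rad/s², counterclockwise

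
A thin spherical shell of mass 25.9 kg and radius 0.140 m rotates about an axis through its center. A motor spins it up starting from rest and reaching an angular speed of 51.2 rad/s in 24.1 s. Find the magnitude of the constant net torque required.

τ ≈ 0.719 N·m

I = (2/3)MR² = (2/3)(25.9)(0.140)² = 0.3384 kg·m².
α = Δω/Δt = (51.2 − 0)/24.1 = 2.124 rad/s².
τ = Iα = (0.3384)(2.124) = 0.7190 N·m.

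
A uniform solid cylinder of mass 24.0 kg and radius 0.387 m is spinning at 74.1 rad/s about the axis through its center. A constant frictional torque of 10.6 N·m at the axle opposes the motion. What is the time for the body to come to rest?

I = ½MR² = (1/2)(24.0)(0.387)² = 1.797 kg·m².
The net torque has magnitude 10.6 N·m, opposing ω.
|α| = τ/I = 10.60/1.797 = 5.898 rad/s² (deceleration).
0 = ω₀ − |α|t ⇒ t = ω₀/|α| = 74.1/5.898 = 12.56 s.

t ≈ 12.6 s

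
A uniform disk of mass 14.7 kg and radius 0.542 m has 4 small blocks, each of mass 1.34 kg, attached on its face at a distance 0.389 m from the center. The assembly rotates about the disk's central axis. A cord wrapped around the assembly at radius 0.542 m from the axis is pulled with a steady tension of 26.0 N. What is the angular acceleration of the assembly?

α ≈ 4.74 rad/s²

I_disk = ½MR² = ½(14.7)(0.542)² = 2.159 kg·m².
I_blocks = 4·m·r² = 4(1.34)(0.389)² = 0.8111 kg·m².
Total I = 2.970 kg·m².
τ = F r = (26.0)(0.542) = 14.09 N·m.
α = τ/I = 14.09/2.970 = 4.744 rad/s².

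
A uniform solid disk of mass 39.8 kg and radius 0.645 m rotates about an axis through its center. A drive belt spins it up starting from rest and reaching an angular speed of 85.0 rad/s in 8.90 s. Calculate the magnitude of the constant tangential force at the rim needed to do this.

I = ½MR² = (1/2)(39.8)(0.645)² = 8.279 kg·m².
α = Δω/Δt = (85.0 − 0)/8.90 = 9.551 rad/s².
The required torque is τ = Iα = (8.279)(9.551) = 79.07 N·m.
A tangential force at the rim gives τ = FR, so F = τ/R = 79.07/0.645 = 122.6 N.

F ≈ 123 N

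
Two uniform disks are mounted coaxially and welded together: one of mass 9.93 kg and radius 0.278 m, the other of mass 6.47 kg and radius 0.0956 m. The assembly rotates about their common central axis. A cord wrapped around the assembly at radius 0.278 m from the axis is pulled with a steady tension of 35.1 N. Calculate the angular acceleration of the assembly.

α ≈ 23.6 rad/s²

I = ½M₁R₁² + ½M₂R₂² = ½(9.93)(0.278)² + ½(6.47)(0.0956)² = 0.4133 kg·m².
τ = F r = (35.1)(0.278) = 9.758 N·m.
α = τ/I = 9.758/0.4133 = 23.61 rad/s².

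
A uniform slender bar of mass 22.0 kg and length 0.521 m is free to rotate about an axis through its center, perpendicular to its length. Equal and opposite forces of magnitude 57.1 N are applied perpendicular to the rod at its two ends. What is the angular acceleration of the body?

I = (1/12)ML² = (1/12)(22.0)(0.521)² = 0.4976 kg·m².
The couple gives τ = F·(L/2) + F·(L/2) = F L = (57.1)(0.521) = 29.75 N·m.
Newton's second law for rotation, τ = Iα, gives α = τ/I = 29.75/0.4976 = 59.78 rad/s².

α ≈ 59.8 rad/s²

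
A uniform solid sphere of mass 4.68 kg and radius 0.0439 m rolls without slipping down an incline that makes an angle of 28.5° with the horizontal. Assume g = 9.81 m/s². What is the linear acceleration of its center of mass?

Translation along the incline: Mg sinθ − f = Ma.
Rotation about the center: fR = Iα with I = (2/5)MR². No-slip gives a = αR, so f = (I/R²)a = (2/5)M a.
Substituting: Mg sinθ = (1 + 0.4000)Ma, so a = g sinθ/(1 + 0.4000) = (9.81) sin 28.5° / 1.400 = 3.344 m/s².

a ≈ 3.34 m/s²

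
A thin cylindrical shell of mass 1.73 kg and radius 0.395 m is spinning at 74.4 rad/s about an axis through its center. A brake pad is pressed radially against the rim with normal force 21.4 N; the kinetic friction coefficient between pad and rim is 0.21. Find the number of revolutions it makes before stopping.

≈ 67.0 revolutions

I = MR² = (1.73)(0.395)² = 0.2699 kg·m².
Friction force f = μN = (0.21)(21.4) = 4.494 N at the rim; torque magnitude τ = fR = 1.775 N·m, opposing ω.
|α| = τ/I = 1.775/0.2699 = 6.576 rad/s² (deceleration).
ω² = ω₀² − 2|α|θ with ω = 0 ⇒ θ = ω₀²/(2|α|) = 420.8 rad = 66.98 rev.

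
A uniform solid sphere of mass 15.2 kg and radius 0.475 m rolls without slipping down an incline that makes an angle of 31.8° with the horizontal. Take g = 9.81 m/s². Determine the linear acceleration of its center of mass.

Translation along the incline: Mg sinθ − f = Ma.
Rotation about the center: fR = Iα with I = (2/5)MR². No-slip gives a = αR, so f = (I/R²)a = (2/5)M a.
Substituting: Mg sinθ = (1 + 0.4000)Ma, so a = g sinθ/(1 + 0.4000) = (9.81) sin 31.8° / 1.400 = 3.692 m/s².

a ≈ 3.69 m/s²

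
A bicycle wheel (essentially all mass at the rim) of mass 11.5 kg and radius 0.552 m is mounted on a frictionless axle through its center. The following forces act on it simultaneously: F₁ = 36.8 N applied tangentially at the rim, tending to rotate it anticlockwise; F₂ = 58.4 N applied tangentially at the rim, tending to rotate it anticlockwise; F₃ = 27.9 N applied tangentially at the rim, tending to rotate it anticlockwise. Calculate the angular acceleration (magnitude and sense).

α ≈ 19.4 rad/s², anticlockwise

I = MR² = (11.5)(0.552)² = 3.504 kg·m².
Taking anticlockwise as positive: τ₁ = +(36.8)(0.552) = +20.31 N·m; τ₂ = +(58.4)(0.552) = +32.24 N·m; τ₃ = +(27.9)(0.552) = +15.40 N·m.
Net torque τ = 67.95 N·m.
α = τ/I = 67.95/3.504 = 19.39 rad/s².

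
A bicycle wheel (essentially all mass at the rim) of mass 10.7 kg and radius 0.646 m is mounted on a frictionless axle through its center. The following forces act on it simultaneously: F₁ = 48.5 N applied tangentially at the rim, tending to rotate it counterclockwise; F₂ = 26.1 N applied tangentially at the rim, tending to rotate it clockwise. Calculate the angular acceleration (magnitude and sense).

I = MR² = (10.7)(0.646)² = 4.465 kg·m².
Taking counterclockwise as positive: τ₁ = +(48.5)(0.646) = +31.33 N·m; τ₂ = −(26.1)(0.646) = −16.86 N·m.
Net torque τ = 14.47 N·m.
α = τ/I = 14.47/4.465 = 3.241 rad/s².

α ≈ 3.24 rad/s², counterclockwise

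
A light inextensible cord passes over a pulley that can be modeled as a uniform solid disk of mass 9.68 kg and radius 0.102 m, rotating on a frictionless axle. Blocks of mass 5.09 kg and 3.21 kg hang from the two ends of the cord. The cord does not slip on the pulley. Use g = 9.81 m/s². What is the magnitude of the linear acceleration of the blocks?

a ≈ 1.40 m/s²

I = ½MR² = (1/2)(9.68)(0.102)² = 0.05036 kg·m².
Heavier block: m₁g − T₁ = m₁a. Lighter block: T₂ − m₂g = m₂a.
Pulley: (T₁ − T₂)R = Iα = I(a/R), so T₁ − T₂ = (I/R²)a = (1/2)M_p a = 4.840·a.
Adding the three: (m₁ − m₂)g = (m₁ + m₂ + 4.840)a, so a = (5.09 − 3.21)(9.81)/(5.09 + 3.21 + 4.840) = 1.404 m/s².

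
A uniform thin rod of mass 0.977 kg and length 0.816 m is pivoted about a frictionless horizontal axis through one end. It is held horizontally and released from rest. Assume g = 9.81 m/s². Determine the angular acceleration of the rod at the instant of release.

About the pivot, I = (1/3)ML² = (1/3)(0.977)(0.816)² = 0.2168 kg·m².
The weight acts at the center, a distance L/2 = 0.4080 m from the pivot; τ = Mg(L/2) = 3.910 N·m.
α = τ/I = 3.910/0.2168 = 18.03 rad/s².

α ≈ 18.0 rad/s²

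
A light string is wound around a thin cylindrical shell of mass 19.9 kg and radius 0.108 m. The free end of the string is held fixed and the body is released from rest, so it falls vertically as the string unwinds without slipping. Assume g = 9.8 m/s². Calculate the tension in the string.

T ≈ 97.5 N

Translation: Mg − T = Ma. Rotation about the center: TR = Iα with I = MR².
With a = αR: T = (I/R²)a = M a, so Mg = (1 + 1.000)Ma.
a = g/(1 + 1.000) = 9.8/2.000 = 4.900 m/s².
T = 1.000·M·a = (1.000)(19.9)(4.900) = 97.51 N.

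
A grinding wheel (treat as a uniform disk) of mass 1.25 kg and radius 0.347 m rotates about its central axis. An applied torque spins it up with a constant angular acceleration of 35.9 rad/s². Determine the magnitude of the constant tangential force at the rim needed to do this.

I = ½MR² = (1/2)(1.25)(0.347)² = 0.07526 kg·m².
The required torque is τ = Iα = (0.07526)(35.90) = 2.702 N·m.
A tangential force at the rim gives τ = FR, so F = τ/R = 2.702/0.347 = 7.786 N.

F ≈ 7.79 N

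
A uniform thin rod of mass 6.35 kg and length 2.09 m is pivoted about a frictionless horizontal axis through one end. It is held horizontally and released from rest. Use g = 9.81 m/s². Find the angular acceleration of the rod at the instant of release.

α ≈ 7.04 rad/s²

About the pivot, I = (1/3)ML² = (1/3)(6.35)(2.09)² = 9.246 kg·m².
The weight acts at the center, a distance L/2 = 1.045 m from the pivot; τ = Mg(L/2) = 65.10 N·m.
α = τ/I = 65.10/9.246 = 7.041 rad/s².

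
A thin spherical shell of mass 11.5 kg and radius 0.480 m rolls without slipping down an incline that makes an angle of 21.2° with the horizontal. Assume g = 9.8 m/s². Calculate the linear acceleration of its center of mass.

a ≈ 2.13 m/s²

Translation along the incline: Mg sinθ − f = Ma.
Rotation about the center: fR = Iα with I = (2/3)MR². No-slip gives a = αR, so f = (I/R²)a = (2/3)M a.
Substituting: Mg sinθ = (1 + 0.6667)Ma, so a = g sinθ/(1 + 0.6667) = (9.8) sin 21.2° / 1.667 = 2.126 m/s².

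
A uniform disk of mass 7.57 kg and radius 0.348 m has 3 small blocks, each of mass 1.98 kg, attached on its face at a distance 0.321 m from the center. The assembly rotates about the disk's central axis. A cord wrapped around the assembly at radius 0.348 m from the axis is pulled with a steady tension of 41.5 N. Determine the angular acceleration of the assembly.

α ≈ 13.5 rad/s²

I_disk = ½MR² = ½(7.57)(0.348)² = 0.4584 kg·m².
I_blocks = 3·m·r² = 3(1.98)(0.321)² = 0.6121 kg·m².
Total I = 1.070 kg·m².
τ = F r = (41.5)(0.348) = 14.44 N·m.
α = τ/I = 14.44/1.070 = 13.49 rad/s².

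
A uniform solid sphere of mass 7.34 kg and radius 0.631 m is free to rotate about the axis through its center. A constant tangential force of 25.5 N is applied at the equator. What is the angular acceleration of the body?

I = (2/5)MR² = (2/5)(7.34)(0.631)² = 1.169 kg·m².
τ = F R = (25.5)(0.631) = 16.09 N·m.
Newton's second law for rotation, τ = Iα, gives α = τ/I = 16.09/1.169 = 13.76 rad/s².

α ≈ 13.8 rad/s²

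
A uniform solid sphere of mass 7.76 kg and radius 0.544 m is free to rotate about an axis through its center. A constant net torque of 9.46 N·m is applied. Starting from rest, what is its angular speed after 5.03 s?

ω ≈ 51.8 rad/s

I = (2/5)MR² = (2/5)(7.76)(0.544)² = 0.9186 kg·m².
α = τ/I = 9.46/0.9186 = 10.30 rad/s².
ω = ω₀ + αt = 0 + (10.30)(5.03) = 51.80 rad/s.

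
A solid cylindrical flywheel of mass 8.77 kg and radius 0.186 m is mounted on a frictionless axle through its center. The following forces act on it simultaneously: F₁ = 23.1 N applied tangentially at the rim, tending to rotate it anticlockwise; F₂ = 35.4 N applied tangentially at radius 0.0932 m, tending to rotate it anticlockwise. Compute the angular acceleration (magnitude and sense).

α ≈ 50.1 rad/s², anticlockwise

I = ½MR² = (1/2)(8.77)(0.186)² = 0.1517 kg·m².
Taking anticlockwise as positive: τ₁ = +(23.1)(0.186) = +4.297 N·m; τ₂ = +(35.4)(0.0932) = +3.299 N·m.
Net torque τ = 7.596 N·m.
α = τ/I = 7.596/0.1517 = 50.07 rad/s².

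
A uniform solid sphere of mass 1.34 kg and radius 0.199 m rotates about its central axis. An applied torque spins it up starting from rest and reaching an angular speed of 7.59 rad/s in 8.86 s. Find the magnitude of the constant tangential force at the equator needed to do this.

F ≈ 0.0914 N

I = (2/5)MR² = (2/5)(1.34)(0.199)² = 0.02123 kg·m².
α = Δω/Δt = (7.59 − 0)/8.86 = 0.8567 rad/s².
The required torque is τ = Iα = (0.02123)(0.8567) = 0.01818 N·m.
A tangential force at the equator gives τ = FR, so F = τ/R = 0.01818/0.199 = 0.09137 N.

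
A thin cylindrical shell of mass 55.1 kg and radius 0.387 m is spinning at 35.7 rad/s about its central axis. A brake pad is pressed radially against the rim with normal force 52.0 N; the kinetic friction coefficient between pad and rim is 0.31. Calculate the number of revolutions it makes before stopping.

I = MR² = (55.1)(0.387)² = 8.252 kg·m².
Friction force f = μN = (0.31)(52.0) = 16.12 N at the rim; torque magnitude τ = fR = 6.238 N·m, opposing ω.
|α| = τ/I = 6.238/8.252 = 0.7560 rad/s² (deceleration).
ω² = ω₀² − 2|α|θ with ω = 0 ⇒ θ = ω₀²/(2|α|) = 843.0 rad = 134.2 rev.

≈ 134 revolutions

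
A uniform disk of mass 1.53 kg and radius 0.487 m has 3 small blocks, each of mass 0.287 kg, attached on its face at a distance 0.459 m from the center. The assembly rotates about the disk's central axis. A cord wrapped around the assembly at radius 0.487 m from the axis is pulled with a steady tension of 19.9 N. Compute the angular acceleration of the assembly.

α ≈ 26.7 rad/s²

I_disk = ½MR² = ½(1.53)(0.487)² = 0.1814 kg·m².
I_blocks = 3·m·r² = 3(0.287)(0.459)² = 0.1814 kg·m².
Total I = 0.3628 kg·m².
τ = F r = (19.9)(0.487) = 9.691 N·m.
α = τ/I = 9.691/0.3628 = 26.71 rad/s².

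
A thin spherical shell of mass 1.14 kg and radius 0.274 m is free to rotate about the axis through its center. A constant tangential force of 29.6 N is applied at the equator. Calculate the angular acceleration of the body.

α ≈ 142 rad/s²

I = (2/3)MR² = (2/3)(1.14)(0.274)² = 0.05706 kg·m².
τ = F R = (29.6)(0.274) = 8.110 N·m.
From τ = Iα: α = 8.110/0.05706 = 142.1 rad/s².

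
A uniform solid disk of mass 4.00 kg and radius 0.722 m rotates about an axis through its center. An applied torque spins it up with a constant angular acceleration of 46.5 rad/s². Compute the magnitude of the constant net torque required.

τ ≈ 48.5 N·m

I = ½MR² = (1/2)(4.00)(0.722)² = 1.043 kg·m².
τ = Iα = (1.043)(46.50) = 48.48 N·m.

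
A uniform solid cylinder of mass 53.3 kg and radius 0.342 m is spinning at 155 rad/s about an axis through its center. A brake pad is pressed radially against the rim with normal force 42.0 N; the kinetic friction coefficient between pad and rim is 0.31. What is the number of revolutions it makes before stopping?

≈ 1340 revolutions

I = ½MR² = (1/2)(53.3)(0.342)² = 3.117 kg·m².
Friction force f = μN = (0.31)(42.0) = 13.02 N at the rim; torque magnitude τ = fR = 4.453 N·m, opposing ω.
|α| = τ/I = 4.453/3.117 = 1.429 rad/s² (deceleration).
ω² = ω₀² − 2|α|θ with ω = 0 ⇒ θ = ω₀²/(2|α|) = 8409 rad = 1338 rev.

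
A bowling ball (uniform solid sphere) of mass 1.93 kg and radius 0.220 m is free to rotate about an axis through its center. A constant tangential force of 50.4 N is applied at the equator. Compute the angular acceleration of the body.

I = (2/5)MR² = (2/5)(1.93)(0.220)² = 0.03736 kg·m².
τ = F R = (50.4)(0.220) = 11.09 N·m.
From τ = Iα: α = 11.09/0.03736 = 296.7 rad/s².

α ≈ 297 rad/s²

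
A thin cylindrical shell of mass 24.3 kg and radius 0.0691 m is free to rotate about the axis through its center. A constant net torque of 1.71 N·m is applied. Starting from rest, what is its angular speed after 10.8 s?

ω ≈ 159 rad/s

I = MR² = (24.3)(0.0691)² = 0.1160 kg·m².
α = τ/I = 1.71/0.1160 = 14.74 rad/s².
ω = ω₀ + αt = 0 + (14.74)(10.8) = 159.2 rad/s.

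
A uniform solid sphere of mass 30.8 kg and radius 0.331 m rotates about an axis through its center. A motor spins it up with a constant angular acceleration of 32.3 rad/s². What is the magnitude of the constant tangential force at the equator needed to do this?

I = (2/5)MR² = (2/5)(30.8)(0.331)² = 1.350 kg·m².
The required torque is τ = Iα = (1.350)(32.30) = 43.60 N·m.
A tangential force at the equator gives τ = FR, so F = τ/R = 43.60/0.331 = 131.7 N.

F ≈ 132 N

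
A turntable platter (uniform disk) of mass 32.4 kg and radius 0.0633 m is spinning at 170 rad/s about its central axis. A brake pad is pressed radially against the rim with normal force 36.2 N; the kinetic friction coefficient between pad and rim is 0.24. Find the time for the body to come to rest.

I = ½MR² = (1/2)(32.4)(0.0633)² = 0.06491 kg·m².
Friction force f = μN = (0.24)(36.2) = 8.688 N at the rim; torque magnitude τ = fR = 0.5500 N·m, opposing ω.
|α| = τ/I = 0.5500/0.06491 = 8.472 rad/s² (deceleration).
0 = ω₀ − |α|t ⇒ t = ω₀/|α| = 170/8.472 = 20.07 s.

t ≈ 20.1 s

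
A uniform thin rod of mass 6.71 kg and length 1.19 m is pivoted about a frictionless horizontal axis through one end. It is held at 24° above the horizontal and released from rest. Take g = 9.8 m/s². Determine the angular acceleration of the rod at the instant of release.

α ≈ 11.3 rad/s²

About the pivot, I = (1/3)ML² = (1/3)(6.71)(1.19)² = 3.167 kg·m².
The weight acts at the center, a distance L/2 = 0.5950 m from the pivot; τ = Mg(L/2) cos 24° = 35.74 N·m.
α = τ/I = 35.74/3.167 = 11.28 rad/s².
(Equivalently α = (3g/(2L)) cos 24° = 11.28 rad/s².)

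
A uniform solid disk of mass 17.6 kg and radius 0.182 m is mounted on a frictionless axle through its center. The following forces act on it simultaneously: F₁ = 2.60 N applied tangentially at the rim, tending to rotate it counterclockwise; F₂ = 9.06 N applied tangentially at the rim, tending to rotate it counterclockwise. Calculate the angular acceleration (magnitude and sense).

α ≈ 7.28 rad/s², counterclockwise

I = ½MR² = (1/2)(17.6)(0.182)² = 0.2915 kg·m².
Taking counterclockwise as positive: τ₁ = +(2.60)(0.182) = +0.4732 N·m; τ₂ = +(9.06)(0.182) = +1.649 N·m.
Net torque τ = 2.122 N·m.
α = τ/I = 2.122/0.2915 = 7.280 rad/s².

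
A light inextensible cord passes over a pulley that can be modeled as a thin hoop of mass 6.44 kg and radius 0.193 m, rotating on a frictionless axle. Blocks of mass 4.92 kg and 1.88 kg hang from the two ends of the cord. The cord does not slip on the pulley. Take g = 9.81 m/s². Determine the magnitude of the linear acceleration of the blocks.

a ≈ 2.25 m/s²

I = MR² = (6.44)(0.193)² = 0.2399 kg·m².
Heavier block: m₁g − T₁ = m₁a. Lighter block: T₂ − m₂g = m₂a.
Pulley: (T₁ − T₂)R = Iα = I(a/R), so T₁ − T₂ = (I/R²)a = 1·M_p a = 6.440·a.
Adding the three: (m₁ − m₂)g = (m₁ + m₂ + 6.440)a, so a = (4.92 − 1.88)(9.81)/(4.92 + 1.88 + 6.440) = 2.252 m/s².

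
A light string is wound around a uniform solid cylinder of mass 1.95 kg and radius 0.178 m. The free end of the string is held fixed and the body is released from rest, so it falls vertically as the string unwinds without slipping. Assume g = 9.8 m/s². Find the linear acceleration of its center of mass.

a ≈ 6.53 m/s²

Translation: Mg − T = Ma. Rotation about the center: TR = Iα with I = ½MR².
With a = αR: T = (I/R²)a = (1/2)M a, so Mg = (1 + 0.5000)Ma.
a = g/(1 + 0.5000) = 9.8/1.500 = 6.533 m/s².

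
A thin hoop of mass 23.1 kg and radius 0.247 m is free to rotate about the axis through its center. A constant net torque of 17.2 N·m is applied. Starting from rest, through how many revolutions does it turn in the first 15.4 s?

I = MR² = (23.1)(0.247)² = 1.409 kg·m².
α = τ/I = 17.2/1.409 = 12.20 rad/s².
θ = ½αt² = ½(12.20)(15.4)² = 1447 rad.
Revolutions = θ/(2π) = 230.3.

≈ 230 revolutions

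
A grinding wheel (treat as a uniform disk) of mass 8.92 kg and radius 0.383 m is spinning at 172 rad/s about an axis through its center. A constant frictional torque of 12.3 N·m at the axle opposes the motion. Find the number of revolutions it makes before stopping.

≈ 125 revolutions

I = ½MR² = (1/2)(8.92)(0.383)² = 0.6542 kg·m².
The net torque has magnitude 12.3 N·m, opposing ω.
|α| = τ/I = 12.30/0.6542 = 18.80 rad/s² (deceleration).
ω² = ω₀² − 2|α|θ with ω = 0 ⇒ θ = ω₀²/(2|α|) = 786.8 rad = 125.2 rev.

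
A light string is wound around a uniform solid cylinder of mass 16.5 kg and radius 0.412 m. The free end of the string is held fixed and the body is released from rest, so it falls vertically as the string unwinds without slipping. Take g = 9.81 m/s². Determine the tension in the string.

Translation: Mg − T = Ma. Rotation about the center: TR = Iα with I = ½MR².
With a = αR: T = (I/R²)a = (1/2)M a, so Mg = (1 + 0.5000)Ma.
a = g/(1 + 0.5000) = 9.81/1.500 = 6.540 m/s².
T = 0.5000·M·a = (0.5000)(16.5)(6.540) = 53.95 N.

T ≈ 54.0 N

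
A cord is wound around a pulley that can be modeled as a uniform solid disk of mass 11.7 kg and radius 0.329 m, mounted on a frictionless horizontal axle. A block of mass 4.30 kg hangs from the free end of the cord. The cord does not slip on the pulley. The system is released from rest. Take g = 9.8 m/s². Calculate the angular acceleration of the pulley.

α ≈ 12.6 rad/s²

I = ½MR² = (1/2)(11.7)(0.329)² = 0.6332 kg·m².
Block: mg − T = ma. Pulley: TR = Iα. No-slip: a = αR, so T = (I/R²)a = 5.850·a.
Then mg = (m + 5.850)a, so a = (4.30)(9.8)/(4.30 + 5.850) = 4.152 m/s².
α = a/R = 4.152/0.329 = 12.62 rad/s².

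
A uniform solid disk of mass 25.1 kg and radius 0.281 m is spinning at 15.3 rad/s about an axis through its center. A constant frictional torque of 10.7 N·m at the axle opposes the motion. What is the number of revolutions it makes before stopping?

I = ½MR² = (1/2)(25.1)(0.281)² = 0.9910 kg·m².
The net torque has magnitude 10.7 N·m, opposing ω.
|α| = τ/I = 10.70/0.9910 = 10.80 rad/s² (deceleration).
ω² = ω₀² − 2|α|θ with ω = 0 ⇒ θ = ω₀²/(2|α|) = 10.84 rad = 1.725 rev.

≈ 1.73 revolutions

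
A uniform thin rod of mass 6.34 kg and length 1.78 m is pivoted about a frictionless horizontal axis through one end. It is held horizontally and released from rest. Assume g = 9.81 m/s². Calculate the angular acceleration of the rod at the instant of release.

About the pivot, I = (1/3)ML² = (1/3)(6.34)(1.78)² = 6.696 kg·m².
The weight acts at the center, a distance L/2 = 0.8900 m from the pivot; τ = Mg(L/2) = 55.35 N·m.
α = τ/I = 55.35/6.696 = 8.267 rad/s².
(Equivalently α = (3g/(2L)) = 8.267 rad/s².)

α ≈ 8.27 rad/s²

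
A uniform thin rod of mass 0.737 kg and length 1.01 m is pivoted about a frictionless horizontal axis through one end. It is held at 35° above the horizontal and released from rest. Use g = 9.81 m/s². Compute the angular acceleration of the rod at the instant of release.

About the pivot, I = (1/3)ML² = (1/3)(0.737)(1.01)² = 0.2506 kg·m².
The weight acts at the center, a distance L/2 = 0.5050 m from the pivot; τ = Mg(L/2) cos 35° = 2.991 N·m.
α = τ/I = 2.991/0.2506 = 11.93 rad/s².

α ≈ 11.9 rad/s²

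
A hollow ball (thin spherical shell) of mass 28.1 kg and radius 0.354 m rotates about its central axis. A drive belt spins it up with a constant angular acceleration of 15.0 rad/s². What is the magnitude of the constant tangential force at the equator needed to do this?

F ≈ 99.5 N

I = (2/3)MR² = (2/3)(28.1)(0.354)² = 2.348 kg·m².
The required torque is τ = Iα = (2.348)(15.00) = 35.21 N·m.
A tangential force at the equator gives τ = FR, so F = τ/R = 35.21/0.354 = 99.47 N.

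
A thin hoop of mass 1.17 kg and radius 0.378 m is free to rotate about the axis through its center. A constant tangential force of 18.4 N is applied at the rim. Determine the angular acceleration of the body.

I = MR² = (1.17)(0.378)² = 0.1672 kg·m².
τ = F R = (18.4)(0.378) = 6.955 N·m.
Newton's second law for rotation, τ = Iα, gives α = τ/I = 6.955/0.1672 = 41.60 rad/s².

α ≈ 41.6 rad/s²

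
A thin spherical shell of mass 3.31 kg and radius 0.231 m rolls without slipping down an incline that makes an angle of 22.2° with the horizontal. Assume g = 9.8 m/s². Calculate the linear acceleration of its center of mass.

a ≈ 2.22 m/s²

Translation along the incline: Mg sinθ − f = Ma.
Rotation about the center: fR = Iα with I = (2/3)MR². No-slip gives a = αR, so f = (I/R²)a = (2/3)M a.
Substituting: Mg sinθ = (1 + 0.6667)Ma, so a = g sinθ/(1 + 0.6667) = (9.8) sin 22.2° / 1.667 = 2.222 m/s².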